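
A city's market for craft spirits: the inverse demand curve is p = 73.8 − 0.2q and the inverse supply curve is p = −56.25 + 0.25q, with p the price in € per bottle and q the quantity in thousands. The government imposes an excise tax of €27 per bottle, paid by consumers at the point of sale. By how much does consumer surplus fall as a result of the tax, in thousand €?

Rewrite in direct form: qd = 369 − 5p and qs = 4p + 225.
Without the tax, 369 − 5p = 4p + 225 gives 9p = 144, so p* = €16 and q* = 289.
With the tax collected from consumers, demand (in seller-price terms) shifts: qd = 369 − 5(p + 27).
New equilibrium: consumers pay €28, sellers receive €1, q = 229. (Wedge: pb − ps = 27.)
ΔCS is the trapezoid between Q = 229 and Q = 289 of height €12: ½ · (289 + 229) · 12 = €3108.

Consumer surplus falls by €3108 thousand.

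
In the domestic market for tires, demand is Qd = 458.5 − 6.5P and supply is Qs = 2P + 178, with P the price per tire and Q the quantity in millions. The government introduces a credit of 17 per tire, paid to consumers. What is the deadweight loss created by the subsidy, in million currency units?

Before the subsidy: set 458.5 − 6.5P = 2P + 178 → P* = 33, Q* = 244.
With a per-unit subsidy paid to consumers, each effectively pays P − 17, so demand becomes Qd = 458.5 − 6.5(P − 17).
Solving gives Q = 270 with consumers paying 29 and producers receiving 46 (the 17 wedge).
Quantity rises by |ΔQ| = |244 − 270| = 26.
DWL = ½ · t · |ΔQ| = ½ · 17 · 26 = 221.

Deadweight loss = 221 million.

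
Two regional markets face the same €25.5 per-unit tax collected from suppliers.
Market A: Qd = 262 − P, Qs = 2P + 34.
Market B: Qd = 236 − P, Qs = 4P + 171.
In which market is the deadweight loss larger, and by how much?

Market A: pre-tax P* = €76, Q* = 186; post-tax Q = 169; deadweight loss = €216.75.
Market B: pre-tax P* = €13, Q* = 223; post-tax Q = 202.6; deadweight loss = €260.1.
Difference: €216.75 vs €260.1 → market B is larger by €43.35.

Market B, by €43.35.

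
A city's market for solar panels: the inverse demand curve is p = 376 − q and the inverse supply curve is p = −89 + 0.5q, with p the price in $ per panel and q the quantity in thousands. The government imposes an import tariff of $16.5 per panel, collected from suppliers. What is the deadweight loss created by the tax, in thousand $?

Deadweight loss = $90.75 thousand.

Inverting to q(p) form: qd = 376 − p; qs = 2p + 178.
Before the tax: set 376 − p = 2p + 178 → p* = $66, q* = 310.
With the tax collected from suppliers, supply shifts: qs = 2(p − 16.5) + 178.
New equilibrium: consumers pay $77, suppliers receive $60.5, q = 299. (Wedge: pb − ps = 16.5.)
Quantity falls by |ΔQ| = |310 − 299| = 11.
DWL = ½ · t · |ΔQ| = ½ · 16.5 · 11 = $90.75.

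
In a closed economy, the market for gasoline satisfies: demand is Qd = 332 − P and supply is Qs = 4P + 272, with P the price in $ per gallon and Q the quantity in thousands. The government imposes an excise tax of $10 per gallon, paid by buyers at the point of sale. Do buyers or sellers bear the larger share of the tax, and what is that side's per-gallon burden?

Buyers bear the larger share: $8 per gallon.

Without the tax, 332 − P = 4P + 272 gives 5P = 60, so P* = $12 and Q* = 320.
With the tax collected from buyers, demand (in seller-price terms) shifts: Qd = 332 − (P + 10).
Solving gives Q = 312 with buyers paying $20 and sellers receiving $10 (the $10 wedge).
Per-gallon burden: buyers $8, sellers $2.
Buyers take the larger share because demand is less price-elastic here (demand slope 1 vs supply slope 4).
The less price-elastic side of the market bears the larger share of a per-unit tax.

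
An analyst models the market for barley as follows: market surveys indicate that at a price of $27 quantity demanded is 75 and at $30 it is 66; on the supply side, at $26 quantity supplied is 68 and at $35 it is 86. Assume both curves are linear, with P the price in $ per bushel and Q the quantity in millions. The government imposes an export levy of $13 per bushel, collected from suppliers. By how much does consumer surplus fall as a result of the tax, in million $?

Demand slope: (66 − 75)/(30 − 27) = -3, so Qd = 156 − 3P.
Supply slope: (86 − 68)/(35 − 26) = 2, so Qs = 2P + 16.
Without the tax, 156 − 3P = 2P + 16 gives 5P = 140, so P* = $28 and Q* = 72.
With the tax collected from suppliers, supply shifts: Qs = 2(P − 13) + 16.
New equilibrium: buyers pay $33.2, suppliers receive $20.2, Q = 56.4. (Wedge: Pb − Ps = 13.)
ΔCS is the trapezoid between Q = 56.4 and Q = 72 of height $5.2: ½ · (72 + 56.4) · 5.2 = $333.84.

Consumer surplus falls by $333.84 million.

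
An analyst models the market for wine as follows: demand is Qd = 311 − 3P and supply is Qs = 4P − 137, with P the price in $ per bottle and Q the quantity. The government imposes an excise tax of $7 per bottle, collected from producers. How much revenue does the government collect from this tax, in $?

Without the tax, 311 − 3P = 4P − 137 gives 7P = 448, so P* = $64 and Q* = 119.
With the tax collected from producers, supply shifts: Qs = 4(P − 7) − 137.
New equilibrium: buyers pay $68, producers receive $61, Q = 107. (Wedge: Pb − Ps = 7.)
Revenue = t · Q = 7 · 107 = $749.

Tax revenue = $749.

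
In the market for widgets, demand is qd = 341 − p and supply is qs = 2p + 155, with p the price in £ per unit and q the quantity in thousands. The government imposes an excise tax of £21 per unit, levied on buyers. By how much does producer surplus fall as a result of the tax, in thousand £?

Producer surplus falls by £1904 thousand.

Without the tax, 341 − p = 2p + 155 gives 3p = 186, so p* = £62 and q* = 279.
With the tax collected from buyers, demand (in seller-price terms) shifts: qd = 341 − (p + 21).
New equilibrium: buyers pay £76, producers receive £55, q = 265. (Wedge: pb − ps = 21.)
ΔPS is the trapezoid between Q = 265 and Q = 279 of height £7: ½ · (279 + 265) · 7 = £1904.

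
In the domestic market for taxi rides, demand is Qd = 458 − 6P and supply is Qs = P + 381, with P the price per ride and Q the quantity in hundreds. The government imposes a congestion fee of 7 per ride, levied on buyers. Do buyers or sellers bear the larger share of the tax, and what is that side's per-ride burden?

Without the tax, 458 − 6P = P + 381 gives 7P = 77, so P* = 11 and Q* = 392.
With the tax collected from buyers, demand (in seller-price terms) shifts: Qd = 458 − 6(P + 7).
Solving gives Q = 386 with buyers paying 12 and sellers receiving 5 (the 7 wedge).
Per-ride burden: buyers 1, sellers 6.
Sellers take the larger share because supply is less price-elastic here (demand slope 6 vs supply slope 1).

Sellers bear the larger share: 6 per ride.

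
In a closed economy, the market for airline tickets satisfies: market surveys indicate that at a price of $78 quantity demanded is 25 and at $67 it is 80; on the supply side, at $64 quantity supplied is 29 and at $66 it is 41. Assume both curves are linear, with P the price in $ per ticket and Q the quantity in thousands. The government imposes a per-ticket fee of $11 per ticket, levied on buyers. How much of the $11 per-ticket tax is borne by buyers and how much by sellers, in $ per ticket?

Demand slope: (80 − 25)/(67 − 78) = -5, so Qd = 415 − 5P.
Supply slope: (41 − 29)/(66 − 64) = 6, so Qs = 6P − 355.
Without the tax, 415 − 5P = 6P − 355 gives 11P = 770, so P* = $70 and Q* = 65.
With the tax collected from buyers, demand (in seller-price terms) shifts: Qd = 415 − 5(P + 11).
Solving gives Q = 35 with buyers paying $76 and sellers receiving $65 (the $11 wedge).
Burden on buyers: $6; on sellers: $5. (They sum to $11.)
The less price-elastic side of the market bears the larger share of a per-unit tax.

Buyers bear $6 per ticket; sellers bear $5 per ticket.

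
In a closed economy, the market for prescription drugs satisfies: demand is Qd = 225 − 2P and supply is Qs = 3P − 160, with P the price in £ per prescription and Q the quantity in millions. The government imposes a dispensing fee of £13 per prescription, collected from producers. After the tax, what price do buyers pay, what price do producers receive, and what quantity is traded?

Buyers pay £84.8; producers receive £71.8; quantity = 55.4.

Without the tax, 225 − 2P = 3P − 160 gives 5P = 385, so P* = £77 and Q* = 71.
With the tax collected from producers, supply shifts: Qs = 3(P − 13) − 160.
New equilibrium: buyers pay £84.8, producers receive £71.8, Q = 55.4. (Wedge: Pb − Ps = 13.)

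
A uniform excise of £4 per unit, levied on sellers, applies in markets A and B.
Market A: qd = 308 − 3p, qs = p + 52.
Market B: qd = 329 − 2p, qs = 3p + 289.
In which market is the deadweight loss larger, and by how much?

Market A: pre-tax p* = £64, q* = 116; post-tax q = 113; deadweight loss = £6.
Market B: pre-tax p* = £8, q* = 313; post-tax q = 308.2; deadweight loss = £9.6.
Difference: £6 vs £9.6 → market B is larger by £3.6.

Market B, by £3.6.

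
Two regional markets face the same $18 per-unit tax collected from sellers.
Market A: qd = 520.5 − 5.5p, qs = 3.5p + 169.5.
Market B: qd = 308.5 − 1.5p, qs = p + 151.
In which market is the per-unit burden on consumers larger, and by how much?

Market B, by $0.2.

Market A: pre-tax p* = $39, q* = 306; post-tax q = 267.5; per-unit burden on consumers = $7.
Market B: pre-tax p* = $63, q* = 214; post-tax q = 203.2; per-unit burden on consumers = $7.2.
Difference: $7 vs $7.2 → market B is larger by $0.2.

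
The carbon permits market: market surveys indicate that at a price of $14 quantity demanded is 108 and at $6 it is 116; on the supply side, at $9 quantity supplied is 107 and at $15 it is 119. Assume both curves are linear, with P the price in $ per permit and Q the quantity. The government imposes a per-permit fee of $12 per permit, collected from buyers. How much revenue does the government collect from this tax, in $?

Demand slope: (116 − 108)/(6 − 14) = -1, so Qd = 122 − P.
Supply slope: (119 − 107)/(15 − 9) = 2, so Qs = 2P + 89.
Without the tax, 122 − P = 2P + 89 gives 3P = 33, so P* = $11 and Q* = 111.
With the tax collected from buyers, demand (in seller-price terms) shifts: Qd = 122 − (P + 12).
New equilibrium: buyers pay $19, sellers receive $7, Q = 103. (Wedge: Pb − Ps = 12.)
Revenue = t · Q = 12 · 103 = $1236.

Tax revenue = $1236.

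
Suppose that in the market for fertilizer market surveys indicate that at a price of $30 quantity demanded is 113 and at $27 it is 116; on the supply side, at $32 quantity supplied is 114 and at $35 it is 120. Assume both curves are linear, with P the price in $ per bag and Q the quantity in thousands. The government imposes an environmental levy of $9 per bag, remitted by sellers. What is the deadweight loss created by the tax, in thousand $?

Demand slope: (116 − 113)/(27 − 30) = -1, so Qd = 143 − P.
Supply slope: (120 − 114)/(35 − 32) = 2, so Qs = 2P + 50.
Before the tax: set 143 − P = 2P + 50 → P* = $31, Q* = 112.
With the tax collected from sellers, supply shifts: Qs = 2(P − 9) + 50.
New equilibrium: consumers pay $37, sellers receive $28, Q = 106. (Wedge: Pb − Ps = 9.)
Quantity falls by |ΔQ| = |112 − 106| = 6.
DWL = ½ · t · |ΔQ| = ½ · 9 · 6 = $27.

Deadweight loss = $27 thousand.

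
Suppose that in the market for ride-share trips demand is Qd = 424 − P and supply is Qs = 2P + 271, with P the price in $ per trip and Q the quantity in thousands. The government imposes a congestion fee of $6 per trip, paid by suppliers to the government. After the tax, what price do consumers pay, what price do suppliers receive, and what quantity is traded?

Consumers pay $55; suppliers receive $49; quantity = 369.

Before the tax: set 424 − P = 2P + 271 → P* = $51, Q* = 373.
With the tax collected from suppliers, supply shifts: Qs = 2(P − 6) + 271.
Solving gives Q = 369 with consumers paying $55 and suppliers receiving $49 (the $6 wedge).
The less price-elastic side of the market bears the larger share of a per-unit tax.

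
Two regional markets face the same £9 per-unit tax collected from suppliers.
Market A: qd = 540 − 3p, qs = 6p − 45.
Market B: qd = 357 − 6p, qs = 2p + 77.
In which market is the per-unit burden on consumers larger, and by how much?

Market A: pre-tax p* = £65, q* = 345; post-tax q = 327; per-unit burden on consumers = £6.
Market B: pre-tax p* = £35, q* = 147; post-tax q = 133.5; per-unit burden on consumers = £2.25.
Difference: £6 vs £2.25 → market A is larger by £3.75.

Market A, by £3.75.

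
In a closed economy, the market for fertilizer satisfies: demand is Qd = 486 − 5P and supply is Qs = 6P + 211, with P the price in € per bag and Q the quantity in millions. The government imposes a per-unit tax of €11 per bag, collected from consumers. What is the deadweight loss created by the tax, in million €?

Before the tax: set 486 − 5P = 6P + 211 → P* = €25, Q* = 361.
With the tax collected from consumers, demand (in seller-price terms) shifts: Qd = 486 − 5(P + 11).
New equilibrium: consumers pay €31, suppliers receive €20, Q = 331. (Wedge: Pb − Ps = 11.)
Quantity falls by |ΔQ| = |361 − 331| = 30.
DWL = ½ · t · |ΔQ| = ½ · 11 · 30 = €165.

Deadweight loss = €165 million.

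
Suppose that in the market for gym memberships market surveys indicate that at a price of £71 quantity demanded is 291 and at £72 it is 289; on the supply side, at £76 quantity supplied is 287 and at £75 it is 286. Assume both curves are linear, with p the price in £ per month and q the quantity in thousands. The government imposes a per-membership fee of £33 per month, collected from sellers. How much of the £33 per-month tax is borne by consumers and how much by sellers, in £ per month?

Demand slope: (289 − 291)/(72 − 71) = -2, so qd = 433 − 2p.
Supply slope: (286 − 287)/(75 − 76) = 1, so qs = p + 211.
Without the tax, 433 − 2p = p + 211 gives 3p = 222, so p* = £74 and q* = 285.
With the tax collected from sellers, supply shifts: qs = (p − 33) + 211.
New equilibrium: consumers pay £85, sellers receive £52, q = 263. (Wedge: pb − ps = 33.)
Burden on consumers: £11; on sellers: £22. (They sum to £33.)

Consumers bear £11 per month; sellers bear £22 per month.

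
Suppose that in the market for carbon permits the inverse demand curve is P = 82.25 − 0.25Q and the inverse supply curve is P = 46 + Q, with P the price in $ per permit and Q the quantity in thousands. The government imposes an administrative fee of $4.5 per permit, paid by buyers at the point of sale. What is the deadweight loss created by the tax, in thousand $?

Rewrite in direct form: Qd = 329 − 4P and Qs = P − 46.
Without the tax, 329 − 4P = P − 46 gives 5P = 375, so P* = $75 and Q* = 29.
With the tax collected from buyers, demand (in seller-price terms) shifts: Qd = 329 − 4(P + 4.5).
Solving gives Q = 25.4 with buyers paying $75.9 and sellers receiving $71.4 (the $4.5 wedge).
Quantity falls by |ΔQ| = |29 − 25.4| = 3.6.
DWL = ½ · t · |ΔQ| = ½ · 4.5 · 3.6 = $8.1.

Deadweight loss = $8.1 thousand.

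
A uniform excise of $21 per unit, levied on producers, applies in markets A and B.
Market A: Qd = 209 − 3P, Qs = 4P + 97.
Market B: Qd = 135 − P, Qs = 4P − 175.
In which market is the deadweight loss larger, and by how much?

Market A, by $201.6.

Market A: pre-tax P* = $16, Q* = 161; post-tax Q = 125; deadweight loss = $378.
Market B: pre-tax P* = $62, Q* = 73; post-tax Q = 56.2; deadweight loss = $176.4.
Difference: $378 vs $176.4 → market A is larger by $201.6.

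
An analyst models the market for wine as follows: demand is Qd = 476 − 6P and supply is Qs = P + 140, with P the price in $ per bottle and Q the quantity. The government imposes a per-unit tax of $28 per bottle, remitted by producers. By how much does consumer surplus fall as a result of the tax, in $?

Consumer surplus falls by $704.

Without the tax, 476 − 6P = P + 140 gives 7P = 336, so P* = $48 and Q* = 188.
With the tax collected from producers, supply shifts: Qs = (P − 28) + 140.
Solving gives Q = 164 with buyers paying $52 and producers receiving $24 (the $28 wedge).
ΔCS is the trapezoid between Q = 164 and Q = 188 of height $4: ½ · (188 + 164) · 4 = $704.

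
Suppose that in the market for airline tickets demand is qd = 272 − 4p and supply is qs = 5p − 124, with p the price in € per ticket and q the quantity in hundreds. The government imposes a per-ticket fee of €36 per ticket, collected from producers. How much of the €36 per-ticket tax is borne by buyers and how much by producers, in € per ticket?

Buyers bear €20 per ticket; producers bear €16 per ticket.

Before the tax: set 272 − 4p = 5p − 124 → p* = €44, q* = 96.
With the tax collected from producers, supply shifts: qs = 5(p − 36) − 124.
New equilibrium: buyers pay €64, producers receive €28, q = 16. (Wedge: pb − ps = 36.)
Burden on buyers: €20; on producers: €16. (They sum to €36.)
The less price-elastic side of the market bears the larger share of a per-unit tax.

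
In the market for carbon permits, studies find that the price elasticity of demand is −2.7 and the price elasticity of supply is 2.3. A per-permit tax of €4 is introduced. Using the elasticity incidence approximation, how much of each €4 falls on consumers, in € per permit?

Incidence ratio: consumers' share ≈ εs / (εs + |εd|) = 2.3 / (2.3 + 2.7) = 0.46.
So consumers bear ≈ 0.46 × €4 = €1.84; sellers bear €2.16.

Consumers bear ≈ €1.84 per permit.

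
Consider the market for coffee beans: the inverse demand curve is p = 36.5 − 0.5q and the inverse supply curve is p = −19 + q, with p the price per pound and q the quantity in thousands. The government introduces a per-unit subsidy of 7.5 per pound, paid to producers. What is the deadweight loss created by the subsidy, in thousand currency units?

Inverting to q(p) form: qd = 73 − 2p; qs = p + 19.
Before the subsidy: set 73 − 2p = p + 19 → p* = 18, q* = 37.
With a per-unit subsidy paid to producers, each receives p + 7.5 per unit sold, so supply becomes qs = (p + 7.5) + 19.
Solving gives q = 42 with consumers paying 15.5 and producers receiving 23 (the 7.5 wedge).
Quantity rises by |ΔQ| = |37 − 42| = 5.
DWL = ½ · t · |ΔQ| = ½ · 7.5 · 5 = 18.75.

Deadweight loss = 18.75 thousand.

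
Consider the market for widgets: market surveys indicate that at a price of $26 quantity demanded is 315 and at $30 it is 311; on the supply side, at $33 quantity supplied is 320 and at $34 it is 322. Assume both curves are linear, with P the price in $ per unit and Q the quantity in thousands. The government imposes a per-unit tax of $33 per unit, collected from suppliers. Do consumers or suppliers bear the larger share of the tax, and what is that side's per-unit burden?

Demand slope: (311 − 315)/(30 − 26) = -1, so Qd = 341 − P.
Supply slope: (322 − 320)/(34 − 33) = 2, so Qs = 2P + 254.
Before the tax: set 341 − P = 2P + 254 → P* = $29, Q* = 312.
With the tax collected from suppliers, supply shifts: Qs = 2(P − 33) + 254.
New equilibrium: consumers pay $51, suppliers receive $18, Q = 290. (Wedge: Pb − Ps = 33.)
Per-unit burden: consumers $22, suppliers $11.
Consumers take the larger share because demand is less price-elastic here (demand slope 1 vs supply slope 2).
The less price-elastic side of the market bears the larger share of a per-unit tax.

Consumers bear the larger share: $22 per unit.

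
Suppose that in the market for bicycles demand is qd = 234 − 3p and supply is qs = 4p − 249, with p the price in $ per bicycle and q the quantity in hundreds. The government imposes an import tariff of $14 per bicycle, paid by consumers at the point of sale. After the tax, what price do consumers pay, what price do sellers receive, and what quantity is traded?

Consumers pay $77; sellers receive $63; quantity = 3.

Before the tax: set 234 − 3p = 4p − 249 → p* = $69, q* = 27.
With the tax collected from consumers, demand (in seller-price terms) shifts: qd = 234 − 3(p + 14).
New equilibrium: consumers pay $77, sellers receive $63, q = 3. (Wedge: pb − ps = 14.)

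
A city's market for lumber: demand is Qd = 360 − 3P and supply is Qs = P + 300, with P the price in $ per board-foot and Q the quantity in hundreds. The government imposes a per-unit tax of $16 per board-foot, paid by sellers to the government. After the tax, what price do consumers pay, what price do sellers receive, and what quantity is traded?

Without the tax, 360 − 3P = P + 300 gives 4P = 60, so P* = $15 and Q* = 315.
With the tax collected from sellers, supply shifts: Qs = (P − 16) + 300.
Solving gives Q = 303 with consumers paying $19 and sellers receiving $3 (the $16 wedge).
The less price-elastic side of the market bears the larger share of a per-unit tax.

Consumers pay $19; sellers receive $3; quantity = 303.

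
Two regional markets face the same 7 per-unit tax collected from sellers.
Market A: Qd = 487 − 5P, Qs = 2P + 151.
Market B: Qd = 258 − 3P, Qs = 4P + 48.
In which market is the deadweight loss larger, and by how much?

Market A: pre-tax P* = 48, Q* = 247; post-tax Q = 237; deadweight loss = 35.
Market B: pre-tax P* = 30, Q* = 168; post-tax Q = 156; deadweight loss = 42.
Difference: 35 vs 42 → market B is larger by 7.

Market B, by 7.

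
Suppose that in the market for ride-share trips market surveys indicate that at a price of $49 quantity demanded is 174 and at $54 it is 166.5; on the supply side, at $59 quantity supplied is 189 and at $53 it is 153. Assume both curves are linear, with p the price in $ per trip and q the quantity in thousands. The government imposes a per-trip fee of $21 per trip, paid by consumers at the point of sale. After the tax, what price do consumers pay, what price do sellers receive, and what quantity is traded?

Demand slope: (166.5 − 174)/(54 − 49) = -1.5, so qd = 247.5 − 1.5p.
Supply slope: (153 − 189)/(53 − 59) = 6, so qs = 6p − 165.
Before the tax: set 247.5 − 1.5p = 6p − 165 → p* = $55, q* = 165.
With the tax collected from consumers, demand (in seller-price terms) shifts: qd = 247.5 − 1.5(p + 21).
Solving gives q = 139.8 with consumers paying $71.8 and sellers receiving $50.8 (the $21 wedge).

Consumers pay $71.8; sellers receive $50.8; quantity = 139.8.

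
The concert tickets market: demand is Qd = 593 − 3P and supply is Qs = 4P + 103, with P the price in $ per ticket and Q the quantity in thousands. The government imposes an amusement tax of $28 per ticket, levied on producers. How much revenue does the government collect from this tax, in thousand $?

Tax revenue = $9380 thousand.

Before the tax: set 593 − 3P = 4P + 103 → P* = $70, Q* = 383.
With the tax collected from producers, supply shifts: Qs = 4(P − 28) + 103.
New equilibrium: consumers pay $86, producers receive $58, Q = 335. (Wedge: Pb − Ps = 28.)
Revenue = t · Q = 28 · 335 = $9380.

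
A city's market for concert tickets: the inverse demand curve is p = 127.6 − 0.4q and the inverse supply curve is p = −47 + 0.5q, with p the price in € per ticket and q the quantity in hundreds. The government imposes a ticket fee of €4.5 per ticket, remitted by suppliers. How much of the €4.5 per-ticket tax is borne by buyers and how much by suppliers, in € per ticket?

Rewrite in direct form: qd = 319 − 2.5p and qs = 2p + 94.
Before the tax: set 319 − 2.5p = 2p + 94 → p* = €50, q* = 194.
With the tax collected from suppliers, supply shifts: qs = 2(p − 4.5) + 94.
New equilibrium: buyers pay €52, suppliers receive €47.5, q = 189. (Wedge: pb − ps = 4.5.)
Burden on buyers: €2; on suppliers: €2.5. (They sum to €4.5.)

Buyers bear €2 per ticket; suppliers bear €2.5 per ticket.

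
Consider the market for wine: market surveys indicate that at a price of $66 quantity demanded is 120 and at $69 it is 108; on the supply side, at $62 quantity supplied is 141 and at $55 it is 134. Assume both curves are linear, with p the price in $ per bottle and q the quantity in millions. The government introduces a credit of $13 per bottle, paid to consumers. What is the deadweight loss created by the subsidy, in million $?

Demand slope: (108 − 120)/(69 − 66) = -4, so qd = 384 − 4p.
Supply slope: (134 − 141)/(55 − 62) = 1, so qs = p + 79.
Before the subsidy: set 384 − 4p = p + 79 → p* = $61, q* = 140.
With a per-unit subsidy paid to consumers, each effectively pays p − 13, so demand becomes qd = 384 − 4(p − 13).
New equilibrium: consumers pay $58.4, suppliers receive $71.4, q = 150.4. (Wedge: pb − ps = −13.)
Quantity rises by |ΔQ| = |140 − 150.4| = 10.4.
DWL = ½ · t · |ΔQ| = ½ · 13 · 10.4 = $67.6.

Deadweight loss = $67.6 million.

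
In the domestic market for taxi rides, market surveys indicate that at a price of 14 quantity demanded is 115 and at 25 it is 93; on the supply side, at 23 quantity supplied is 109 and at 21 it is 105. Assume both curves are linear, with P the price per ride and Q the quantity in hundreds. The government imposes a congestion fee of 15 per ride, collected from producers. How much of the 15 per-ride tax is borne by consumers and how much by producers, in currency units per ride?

Consumers bear 7.5 per ride; producers bear 7.5 per ride.

Demand slope: (93 − 115)/(25 − 14) = -2, so Qd = 143 − 2P.
Supply slope: (105 − 109)/(21 − 23) = 2, so Qs = 2P + 63.
Without the tax, 143 − 2P = 2P + 63 gives 4P = 80, so P* = 20 and Q* = 103.
With the tax collected from producers, supply shifts: Qs = 2(P − 15) + 63.
New equilibrium: consumers pay 27.5, producers receive 12.5, Q = 88. (Wedge: Pb − Ps = 15.)
Burden on consumers: 7.5; on producers: 7.5. (They sum to 15.)
The less price-elastic side of the market bears the larger share of a per-unit tax.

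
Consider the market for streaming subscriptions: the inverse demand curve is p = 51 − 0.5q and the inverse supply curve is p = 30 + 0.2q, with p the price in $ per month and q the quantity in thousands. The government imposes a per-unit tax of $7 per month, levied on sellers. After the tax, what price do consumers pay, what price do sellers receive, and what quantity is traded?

Inverting to q(p) form: qd = 102 − 2p; qs = 5p − 150.
Without the tax, 102 − 2p = 5p − 150 gives 7p = 252, so p* = $36 and q* = 30.
With the tax collected from sellers, supply shifts: qs = 5(p − 7) − 150.
New equilibrium: consumers pay $41, sellers receive $34, q = 20. (Wedge: pb − ps = 7.)
The less price-elastic side of the market bears the larger share of a per-unit tax.

Consumers pay $41; sellers receive $34; quantity = 20.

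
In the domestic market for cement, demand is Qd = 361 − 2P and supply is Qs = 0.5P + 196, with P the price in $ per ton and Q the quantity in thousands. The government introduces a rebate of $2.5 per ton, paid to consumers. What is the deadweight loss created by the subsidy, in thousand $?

Without the subsidy, 361 − 2P = 0.5P + 196 gives 2.5P = 165, so P* = $66 and Q* = 229.
With a per-unit subsidy paid to consumers, each effectively pays P − 2.5, so demand becomes Qd = 361 − 2(P − 2.5).
New equilibrium: consumers pay $65.5, sellers receive $68, Q = 230. (Wedge: Pb − Ps = −2.5.)
Quantity rises by |ΔQ| = |229 − 230| = 1.
DWL = ½ · t · |ΔQ| = ½ · 2.5 · 1 = $1.25.

Deadweight loss = $1.25 thousand.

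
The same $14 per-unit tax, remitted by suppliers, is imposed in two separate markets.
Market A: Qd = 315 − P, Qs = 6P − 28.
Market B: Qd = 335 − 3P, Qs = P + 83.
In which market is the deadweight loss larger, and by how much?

Market A: pre-tax P* = $49, Q* = 266; post-tax Q = 254; deadweight loss = $84.
Market B: pre-tax P* = $63, Q* = 146; post-tax Q = 135.5; deadweight loss = $73.5.
Difference: $84 vs $73.5 → market A is larger by $10.5.

Market A, by $10.5.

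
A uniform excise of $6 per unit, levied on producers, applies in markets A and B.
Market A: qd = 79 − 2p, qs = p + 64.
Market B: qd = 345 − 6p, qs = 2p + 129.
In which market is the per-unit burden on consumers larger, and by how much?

Market A, by $0.5.

Market A: pre-tax p* = $5, q* = 69; post-tax q = 65; per-unit burden on consumers = $2.
Market B: pre-tax p* = $27, q* = 183; post-tax q = 174; per-unit burden on consumers = $1.5.
Difference: $2 vs $1.5 → market A is larger by $0.5.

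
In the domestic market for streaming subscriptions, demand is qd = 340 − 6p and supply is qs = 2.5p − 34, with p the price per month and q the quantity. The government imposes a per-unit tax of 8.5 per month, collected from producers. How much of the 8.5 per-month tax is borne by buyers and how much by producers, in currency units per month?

Without the tax, 340 − 6p = 2.5p − 34 gives 8.5p = 374, so p* = 44 and q* = 76.
With the tax collected from producers, supply shifts: qs = 2.5(p − 8.5) − 34.
New equilibrium: buyers pay 46.5, producers receive 38, q = 61. (Wedge: pb − ps = 8.5.)
Burden on buyers: 2.5; on producers: 6. (They sum to 8.5.)

Buyers bear 2.5 per month; producers bear 6 per month.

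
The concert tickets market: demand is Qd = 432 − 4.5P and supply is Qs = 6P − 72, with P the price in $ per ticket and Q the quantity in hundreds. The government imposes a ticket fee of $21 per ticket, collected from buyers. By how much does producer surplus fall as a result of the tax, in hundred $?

Before the tax: set 432 − 4.5P = 6P − 72 → P* = $48, Q* = 216.
With the tax collected from buyers, demand (in seller-price terms) shifts: Qd = 432 − 4.5(P + 21).
Solving gives Q = 162 with buyers paying $60 and sellers receiving $39 (the $21 wedge).
ΔPS is the trapezoid between Q = 162 and Q = 216 of height $9: ½ · (216 + 162) · 9 = $1701.

Producer surplus falls by $1701 hundred.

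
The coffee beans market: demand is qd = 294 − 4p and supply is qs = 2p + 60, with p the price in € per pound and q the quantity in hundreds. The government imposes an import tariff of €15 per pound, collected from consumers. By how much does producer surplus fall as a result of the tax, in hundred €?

Producer surplus falls by €1280 hundred.

Without the tax, 294 − 4p = 2p + 60 gives 6p = 234, so p* = €39 and q* = 138.
With the tax collected from consumers, demand (in seller-price terms) shifts: qd = 294 − 4(p + 15).
Solving gives q = 118 with consumers paying €44 and producers receiving €29 (the €15 wedge).
ΔPS is the trapezoid between Q = 118 and Q = 138 of height €10: ½ · (138 + 118) · 10 = €1280.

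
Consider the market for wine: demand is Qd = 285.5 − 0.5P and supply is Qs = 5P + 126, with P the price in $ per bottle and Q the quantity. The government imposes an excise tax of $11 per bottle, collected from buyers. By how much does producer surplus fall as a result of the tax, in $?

Without the tax, 285.5 − 0.5P = 5P + 126 gives 5.5P = 159.5, so P* = $29 and Q* = 271.
With the tax collected from buyers, demand (in seller-price terms) shifts: Qd = 285.5 − 0.5(P + 11).
Solving gives Q = 266 with buyers paying $39 and producers receiving $28 (the $11 wedge).
ΔPS is the trapezoid between Q = 266 and Q = 271 of height $1: ½ · (271 + 266) · 1 = $268.5.

Producer surplus falls by $268.5.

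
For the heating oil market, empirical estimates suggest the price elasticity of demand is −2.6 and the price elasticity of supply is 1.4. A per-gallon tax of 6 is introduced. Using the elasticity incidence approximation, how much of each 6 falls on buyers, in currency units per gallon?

Incidence ratio: buyers' share ≈ εs / (εs + |εd|) = 1.4 / (1.4 + 2.6) = 0.35.
So buyers bear ≈ 0.35 × 6 = 2.1; sellers bear 3.9.

Buyers bear ≈ 2.1 per gallon.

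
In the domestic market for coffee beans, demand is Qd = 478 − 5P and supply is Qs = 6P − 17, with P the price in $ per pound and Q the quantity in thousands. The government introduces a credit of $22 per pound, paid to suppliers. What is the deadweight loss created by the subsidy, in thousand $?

Deadweight loss = $660 thousand.

Without the subsidy, 478 − 5P = 6P − 17 gives 11P = 495, so P* = $45 and Q* = 253.
With a per-unit subsidy paid to suppliers, each receives P + 22 per unit sold, so supply becomes Qs = 6(P + 22) − 17.
Solving gives Q = 313 with buyers paying $33 and suppliers receiving $55 (the $22 wedge).
Quantity rises by |ΔQ| = |253 − 313| = 60.
DWL = ½ · t · |ΔQ| = ½ · 22 · 60 = $660.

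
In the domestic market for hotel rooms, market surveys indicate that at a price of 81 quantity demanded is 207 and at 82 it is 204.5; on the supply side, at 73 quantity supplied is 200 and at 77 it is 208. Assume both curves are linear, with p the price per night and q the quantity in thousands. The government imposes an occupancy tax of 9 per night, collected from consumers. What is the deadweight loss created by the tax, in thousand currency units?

Deadweight loss = 45 thousand.

Demand slope: (204.5 − 207)/(82 − 81) = -2.5, so qd = 409.5 − 2.5p.
Supply slope: (208 − 200)/(77 − 73) = 2, so qs = 2p + 54.
Without the tax, 409.5 − 2.5p = 2p + 54 gives 4.5p = 355.5, so p* = 79 and q* = 212.
With the tax collected from consumers, demand (in seller-price terms) shifts: qd = 409.5 − 2.5(p + 9).
New equilibrium: consumers pay 83, suppliers receive 74, q = 202. (Wedge: pb − ps = 9.)
Quantity falls by |ΔQ| = |212 − 202| = 10.
DWL = ½ · t · |ΔQ| = ½ · 9 · 10 = 45.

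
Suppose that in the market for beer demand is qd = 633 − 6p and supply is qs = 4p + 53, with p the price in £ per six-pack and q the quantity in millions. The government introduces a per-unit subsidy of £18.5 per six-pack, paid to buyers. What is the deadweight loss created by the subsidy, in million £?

Without the subsidy, 633 − 6p = 4p + 53 gives 10p = 580, so p* = £58 and q* = 285.
With a per-unit subsidy paid to buyers, each effectively pays p − 18.5, so demand becomes qd = 633 − 6(p − 18.5).
New equilibrium: buyers pay £50.6, sellers receive £69.1, q = 329.4. (Wedge: pb − ps = −18.5.)
Quantity rises by |ΔQ| = |285 − 329.4| = 44.4.
DWL = ½ · t · |ΔQ| = ½ · 18.5 · 44.4 = £410.7.

Deadweight loss = £410.7 million.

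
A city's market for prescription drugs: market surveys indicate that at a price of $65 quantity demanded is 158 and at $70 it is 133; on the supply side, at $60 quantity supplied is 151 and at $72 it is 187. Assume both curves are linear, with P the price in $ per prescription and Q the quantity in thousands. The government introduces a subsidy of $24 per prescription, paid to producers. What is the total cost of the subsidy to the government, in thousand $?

Government outlay = $4992 thousand.

Demand slope: (133 − 158)/(70 − 65) = -5, so Qd = 483 − 5P.
Supply slope: (187 − 151)/(72 − 60) = 3, so Qs = 3P − 29.
Before the subsidy: set 483 − 5P = 3P − 29 → P* = $64, Q* = 163.
With a per-unit subsidy paid to producers, each receives P + 24 per unit sold, so supply becomes Qs = 3(P + 24) − 29.
New equilibrium: buyers pay $55, producers receive $79, Q = 208. (Wedge: Pb − Ps = −24.)
Outlay = t · Q = 24 · 208 = $4992.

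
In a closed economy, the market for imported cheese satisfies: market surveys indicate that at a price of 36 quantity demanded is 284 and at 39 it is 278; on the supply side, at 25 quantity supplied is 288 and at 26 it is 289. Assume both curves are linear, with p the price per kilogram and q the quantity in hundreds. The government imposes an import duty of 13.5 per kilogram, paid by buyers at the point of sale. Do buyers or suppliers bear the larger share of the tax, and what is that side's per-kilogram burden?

Suppliers bear the larger share: 9 per kilogram.

Demand slope: (278 − 284)/(39 − 36) = -2, so qd = 356 − 2p.
Supply slope: (289 − 288)/(26 − 25) = 1, so qs = p + 263.
Before the tax: set 356 − 2p = p + 263 → p* = 31, q* = 294.
With the tax collected from buyers, demand (in seller-price terms) shifts: qd = 356 − 2(p + 13.5).
New equilibrium: buyers pay 35.5, suppliers receive 22, q = 285. (Wedge: pb − ps = 13.5.)
Per-kilogram burden: buyers 4.5, suppliers 9.
Suppliers take the larger share because supply is less price-elastic here (demand slope 2 vs supply slope 1).
The less price-elastic side of the market bears the larger share of a per-unit tax.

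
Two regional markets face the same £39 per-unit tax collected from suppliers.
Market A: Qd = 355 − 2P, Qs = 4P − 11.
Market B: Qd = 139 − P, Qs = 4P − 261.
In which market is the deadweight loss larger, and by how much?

Market A: pre-tax P* = £61, Q* = 233; post-tax Q = 181; deadweight loss = £1014.
Market B: pre-tax P* = £80, Q* = 59; post-tax Q = 27.8; deadweight loss = £608.4.
Difference: £1014 vs £608.4 → market A is larger by £405.6.

Market A, by £405.6.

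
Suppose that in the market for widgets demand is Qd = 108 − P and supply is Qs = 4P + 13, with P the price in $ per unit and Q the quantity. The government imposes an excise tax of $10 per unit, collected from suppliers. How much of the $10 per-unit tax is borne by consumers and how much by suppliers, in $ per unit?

Consumers bear $8 per unit; suppliers bear $2 per unit.

Without the tax, 108 − P = 4P + 13 gives 5P = 95, so P* = $19 and Q* = 89.
With the tax collected from suppliers, supply shifts: Qs = 4(P − 10) + 13.
New equilibrium: consumers pay $27, suppliers receive $17, Q = 81. (Wedge: Pb − Ps = 10.)
Burden on consumers: $8; on suppliers: $2. (They sum to $10.)
The less price-elastic side of the market bears the larger share of a per-unit tax.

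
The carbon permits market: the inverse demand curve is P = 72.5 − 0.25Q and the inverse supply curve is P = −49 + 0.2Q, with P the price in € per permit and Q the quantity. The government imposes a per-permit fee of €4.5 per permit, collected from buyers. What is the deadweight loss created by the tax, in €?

Deadweight loss = €22.5.

Rewrite in direct form: Qd = 290 − 4P and Qs = 5P + 245.
Without the tax, 290 − 4P = 5P + 245 gives 9P = 45, so P* = €5 and Q* = 270.
With the tax collected from buyers, demand (in seller-price terms) shifts: Qd = 290 − 4(P + 4.5).
Solving gives Q = 260 with buyers paying €7.5 and suppliers receiving €3 (the €4.5 wedge).
Quantity falls by |ΔQ| = |270 − 260| = 10.
DWL = ½ · t · |ΔQ| = ½ · 4.5 · 10 = €22.5.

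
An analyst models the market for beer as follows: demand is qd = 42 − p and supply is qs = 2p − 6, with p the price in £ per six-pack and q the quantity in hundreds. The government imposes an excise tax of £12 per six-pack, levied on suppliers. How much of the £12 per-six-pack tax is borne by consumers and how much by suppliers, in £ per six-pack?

Consumers bear £8 per six-pack; suppliers bear £4 per six-pack.

Without the tax, 42 − p = 2p − 6 gives 3p = 48, so p* = £16 and q* = 26.
With the tax collected from suppliers, supply shifts: qs = 2(p − 12) − 6.
New equilibrium: consumers pay £24, suppliers receive £12, q = 18. (Wedge: pb − ps = 12.)
Burden on consumers: £8; on suppliers: £4. (They sum to £12.)
The less price-elastic side of the market bears the larger share of a per-unit tax.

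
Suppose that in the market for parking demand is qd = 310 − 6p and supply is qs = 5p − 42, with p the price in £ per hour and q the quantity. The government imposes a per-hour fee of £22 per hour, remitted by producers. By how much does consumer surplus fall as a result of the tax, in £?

Without the tax, 310 − 6p = 5p − 42 gives 11p = 352, so p* = £32 and q* = 118.
With the tax collected from producers, supply shifts: qs = 5(p − 22) − 42.
New equilibrium: buyers pay £42, producers receive £20, q = 58. (Wedge: pb − ps = 22.)
ΔCS is the trapezoid between Q = 58 and Q = 118 of height £10: ½ · (118 + 58) · 10 = £880.

Consumer surplus falls by £880.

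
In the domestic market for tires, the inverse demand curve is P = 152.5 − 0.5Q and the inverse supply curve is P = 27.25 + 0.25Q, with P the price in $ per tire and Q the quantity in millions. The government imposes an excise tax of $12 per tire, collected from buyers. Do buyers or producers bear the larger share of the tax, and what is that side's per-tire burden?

Buyers bear the larger share: $8 per tire.

Inverting to Q(P) form: Qd = 305 − 2P; Qs = 4P − 109.
Before the tax: set 305 − 2P = 4P − 109 → P* = $69, Q* = 167.
With the tax collected from buyers, demand (in seller-price terms) shifts: Qd = 305 − 2(P + 12).
Solving gives Q = 151 with buyers paying $77 and producers receiving $65 (the $12 wedge).
Per-tire burden: buyers $8, producers $4.
Buyers take the larger share because demand is less price-elastic here (demand slope 2 vs supply slope 4).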